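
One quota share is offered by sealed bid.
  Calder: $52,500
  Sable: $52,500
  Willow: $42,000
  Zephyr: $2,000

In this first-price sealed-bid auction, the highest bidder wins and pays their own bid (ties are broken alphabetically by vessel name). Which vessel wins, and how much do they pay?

Bids in order: 52,500 (Calder) > 52,500 (Sable) > 42,000 (Willow) > 2,000 (Zephyr)
Tie at $52,500 → Calder wins by tie-break.
Calder is highest → pays own bid, $52,500.

Calder pays $52,500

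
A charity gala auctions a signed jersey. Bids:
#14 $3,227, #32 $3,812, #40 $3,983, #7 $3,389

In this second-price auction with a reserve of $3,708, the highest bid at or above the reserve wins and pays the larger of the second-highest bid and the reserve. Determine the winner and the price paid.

#40 pays $3,812

Bids in order: 3,983 (#40) > 3,812 (#32) > 3,389 (#7) > 3,227 (#14)
Highest eligible bid: #40 at $3,983.
Second-highest bid $3,812 exceeds the reserve $3,708 → payment $3,812.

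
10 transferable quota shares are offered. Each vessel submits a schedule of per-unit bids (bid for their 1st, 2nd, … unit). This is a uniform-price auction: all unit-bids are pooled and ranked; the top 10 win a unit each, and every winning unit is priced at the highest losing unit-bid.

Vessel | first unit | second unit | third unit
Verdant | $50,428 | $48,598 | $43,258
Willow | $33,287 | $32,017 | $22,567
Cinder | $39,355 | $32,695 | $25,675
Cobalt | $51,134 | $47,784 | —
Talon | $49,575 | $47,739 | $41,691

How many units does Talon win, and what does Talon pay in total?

Talon: 3 units, pays $98,085

Merging the schedules and taking the best 10: 51,134 (Cobalt-1), 50,428 (Verdant-1), 49,575 (Talon-1), 48,598 (Verdant-2), 47,784 (Cobalt-2), 47,739 (Talon-2), 43,258 (Verdant-3), 41,691 (Talon-3), 39,355 (Cinder-1), 33,287 (Willow-1)
First bid not allocated: $32,695.
Talon wins 3 unit(s) at $32,695 each.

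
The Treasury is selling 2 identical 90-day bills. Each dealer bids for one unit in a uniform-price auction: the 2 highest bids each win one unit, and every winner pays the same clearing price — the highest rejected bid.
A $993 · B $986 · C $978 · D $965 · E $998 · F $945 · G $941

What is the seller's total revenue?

Total revenue: $1,972

Bids ranked high→low: 998 (E), 993 (A), 986 (B), 978 (C), …
The 2 highest are E, A.
First losing bid is B's $986, which sets the uniform price.
Total revenue = 2 × $986 = $1,972.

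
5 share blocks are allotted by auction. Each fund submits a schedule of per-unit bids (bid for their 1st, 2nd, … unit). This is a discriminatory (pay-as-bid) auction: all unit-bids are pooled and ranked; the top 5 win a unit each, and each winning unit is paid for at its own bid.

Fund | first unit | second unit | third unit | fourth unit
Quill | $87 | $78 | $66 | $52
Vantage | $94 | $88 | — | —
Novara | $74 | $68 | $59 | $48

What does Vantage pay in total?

Vantage pays $182

Merging the schedules and taking the best 5: 94 (Vantage-1), 88 (Vantage-2), 87 (Quill-1), 78 (Quill-2), 74 (Novara-1)
Next rejected bid: $68 (not a price — pay-as-bid).
Vantage's winning unit-bids: 94 + 88 = $182.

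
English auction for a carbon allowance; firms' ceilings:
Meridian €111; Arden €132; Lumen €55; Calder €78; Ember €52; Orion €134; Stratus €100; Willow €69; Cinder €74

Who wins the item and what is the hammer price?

Limits ranked: 134 (Orion) > 132 (Arden) > 111 (Meridian) > 100 (Stratus) > 78 (Calder) > 74 (Cinder) > …
Once the price passes €132, only Orion is left; the hammer falls at Arden's limit of €132.

Orion wins at €132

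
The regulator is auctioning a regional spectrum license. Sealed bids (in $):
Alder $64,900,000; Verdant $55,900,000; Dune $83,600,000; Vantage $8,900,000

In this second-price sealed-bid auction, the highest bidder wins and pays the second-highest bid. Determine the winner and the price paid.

Sorting bids: 83,600,000 (Dune) > 64,900,000 (Alder) > 55,900,000 (Verdant) > 8,900,000 (Vantage)
Dune wins with the highest bid; price is set by the runner-up at $64,900,000.

Dune pays $64,900,000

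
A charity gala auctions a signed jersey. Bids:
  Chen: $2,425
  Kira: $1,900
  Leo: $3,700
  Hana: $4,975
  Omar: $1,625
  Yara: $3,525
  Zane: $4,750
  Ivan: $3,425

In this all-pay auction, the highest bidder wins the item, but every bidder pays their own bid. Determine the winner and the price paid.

Hana pays $4,975

Bids in order: 4,975 (Hana) > 4,750 (Zane) > 3,700 (Leo) > 3,525 (Yara) > 3,425 (Ivan) > 2,425 (Chen) > …
Hana wins with the top bid; all bids are sunk regardless.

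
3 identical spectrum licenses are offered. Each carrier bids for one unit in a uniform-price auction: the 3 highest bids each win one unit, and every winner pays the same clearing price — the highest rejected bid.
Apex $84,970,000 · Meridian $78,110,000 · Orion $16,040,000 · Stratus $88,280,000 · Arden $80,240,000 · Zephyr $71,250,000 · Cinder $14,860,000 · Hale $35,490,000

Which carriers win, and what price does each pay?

Sorting: 88,280,000 (Stratus), 84,970,000 (Apex), 80,240,000 (Arden), 78,110,000 (Meridian), 71,250,000 (Zephyr), …
The 3 highest are Stratus, Apex, Arden.
Highest unsuccessful bid: $78,110,000 → clearing price.

Stratus, Apex, Arden; each pays $78,110,000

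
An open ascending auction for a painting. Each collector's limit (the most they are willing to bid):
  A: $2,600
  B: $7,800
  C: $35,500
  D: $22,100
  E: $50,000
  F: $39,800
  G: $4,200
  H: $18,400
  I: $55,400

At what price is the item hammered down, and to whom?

Sorting limits: 55,400 (I) > 50,000 (E) > 39,800 (F) > 35,500 (C) > 22,100 (D) > 18,400 (H) > …
Once the price passes $50,000, only I is left; the hammer falls at E's limit of $50,000.

I wins at $50,000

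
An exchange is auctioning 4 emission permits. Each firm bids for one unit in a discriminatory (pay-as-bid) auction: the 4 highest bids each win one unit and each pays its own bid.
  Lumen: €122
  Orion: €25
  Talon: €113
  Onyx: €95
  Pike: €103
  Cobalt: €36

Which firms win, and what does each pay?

Lumen €122, Talon €113, Pike €103, Onyx €95

Sorting: 122 (Lumen), 113 (Talon), 103 (Pike), 95 (Onyx), 36 (Cobalt), 25 (Orion)
Top 4: Lumen, Talon, Pike, Onyx.
Each winner pays its own bid: Lumen €122, Talon €113, Pike €103, Onyx €95.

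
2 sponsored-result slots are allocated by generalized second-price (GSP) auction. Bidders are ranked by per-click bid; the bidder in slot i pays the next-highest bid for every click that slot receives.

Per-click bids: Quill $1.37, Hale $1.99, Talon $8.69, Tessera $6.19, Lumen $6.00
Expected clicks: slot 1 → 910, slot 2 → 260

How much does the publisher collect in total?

Total revenue: $7192.90

Ranked by bid: $8.69 (Talon) > $6.19 (Tessera) > $6.00 (Lumen) > …
Slot 1: Talon pays $6.19 × 910 = $5632.90
Slot 2: Tessera pays $6.00 × 260 = $1560.00
Total = $7192.90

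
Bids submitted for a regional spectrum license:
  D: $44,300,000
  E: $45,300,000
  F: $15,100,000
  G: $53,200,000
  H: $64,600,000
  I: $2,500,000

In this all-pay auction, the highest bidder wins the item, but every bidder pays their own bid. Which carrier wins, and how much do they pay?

Bids ranked: 64,600,000 (H) > 53,200,000 (G) > 45,300,000 (E) > 44,300,000 (D) > 15,100,000 (F) > 2,500,000 (I)
H wins with the top bid; all bids are sunk regardless.

H pays $64,600,000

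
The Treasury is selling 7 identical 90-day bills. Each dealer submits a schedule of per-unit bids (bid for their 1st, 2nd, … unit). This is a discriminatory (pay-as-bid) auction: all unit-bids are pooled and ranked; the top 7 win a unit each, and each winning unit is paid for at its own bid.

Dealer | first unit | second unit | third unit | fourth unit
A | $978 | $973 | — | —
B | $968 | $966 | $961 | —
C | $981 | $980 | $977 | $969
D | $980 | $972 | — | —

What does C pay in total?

Pooled unit-bids ranked (top 7): 981 (C-1), 980 (C-2), 980 (D-1), 978 (A-1), 977 (C-3), 973 (A-2), 972 (D-2)
Next rejected bid: $969 (not a price — pay-as-bid).
C's winning unit-bids: 981 + 980 + 977 = $2,938.

C pays $2,938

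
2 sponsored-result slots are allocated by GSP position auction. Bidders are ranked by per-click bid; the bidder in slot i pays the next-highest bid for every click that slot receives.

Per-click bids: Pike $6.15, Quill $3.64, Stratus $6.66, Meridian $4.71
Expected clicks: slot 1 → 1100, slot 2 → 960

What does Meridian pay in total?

Per-click bids in order: $6.66 (Stratus) > $6.15 (Pike) > $4.71 (Meridian) > …
Meridian ranks below slot 2 → no slot, pays nothing.

Meridian pays $0.00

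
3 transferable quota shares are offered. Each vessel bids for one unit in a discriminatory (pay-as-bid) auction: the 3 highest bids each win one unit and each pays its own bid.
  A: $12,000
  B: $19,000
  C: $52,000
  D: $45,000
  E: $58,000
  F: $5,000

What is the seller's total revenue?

Bids ranked high→low: 58,000 (E), 52,000 (C), 45,000 (D), 19,000 (B), 12,000 (A), …
Winners (3 units): E, C, D.
Total revenue = 58,000 + 52,000 + 45,000 = $155,000.

Total revenue: $155,000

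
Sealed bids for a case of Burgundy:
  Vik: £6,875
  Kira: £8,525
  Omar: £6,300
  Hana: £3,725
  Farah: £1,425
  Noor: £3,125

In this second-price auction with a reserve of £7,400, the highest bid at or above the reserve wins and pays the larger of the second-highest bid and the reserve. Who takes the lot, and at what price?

Kira pays £7,400

Rule: the highest bid at or above the reserve wins and pays the larger of the second-highest bid and the reserve.
Bids ranked: 8,525 (Kira) > 6,875 (Vik) > 6,300 (Omar) > 3,725 (Hana) > 3,125 (Noor) > 1,425 (Farah)
Kira has the top bid at or above the reserve (£8,525).
Second-highest bid £6,875 is below the reserve £7,400, so the reserve binds → payment £7,400.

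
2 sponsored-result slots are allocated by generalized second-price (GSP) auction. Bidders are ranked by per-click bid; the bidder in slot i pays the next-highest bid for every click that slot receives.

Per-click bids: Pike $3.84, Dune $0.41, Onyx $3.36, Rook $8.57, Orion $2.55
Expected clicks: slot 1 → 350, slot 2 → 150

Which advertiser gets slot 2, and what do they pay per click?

Pike; $3.36 per click

Sorting advertisers: $8.57 (Rook) > $3.84 (Pike) > $3.36 (Onyx) > …
Slot 2 goes to the second-ranked bidder, Pike, who pays the next bid down: $3.36/click.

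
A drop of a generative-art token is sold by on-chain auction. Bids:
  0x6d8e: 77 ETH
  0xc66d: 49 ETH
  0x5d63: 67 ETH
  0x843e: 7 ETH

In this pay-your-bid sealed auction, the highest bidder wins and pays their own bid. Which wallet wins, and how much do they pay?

0x6d8e pays 77 ETH

Bids ranked: 77 (0x6d8e) > 67 (0x5d63) > 49 (0xc66d) > 7 (0x843e)
First-price: 0x6d8e pays what they bid, 77 ETH.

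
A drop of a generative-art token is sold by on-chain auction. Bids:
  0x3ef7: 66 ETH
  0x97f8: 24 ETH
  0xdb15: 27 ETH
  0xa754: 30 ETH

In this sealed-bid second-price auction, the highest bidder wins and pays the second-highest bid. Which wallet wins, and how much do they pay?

0x3ef7 pays 30 ETH

Sorting bids: 66 (0x3ef7) > 30 (0xa754) > 27 (0xdb15) > 24 (0x97f8)
Second-price: 0x3ef7 pays 0xa754's bid of 30 ETH.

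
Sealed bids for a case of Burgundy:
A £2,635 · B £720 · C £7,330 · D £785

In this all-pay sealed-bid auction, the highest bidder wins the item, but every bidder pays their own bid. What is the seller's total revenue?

Bids in order: 7,330 (C) > 2,635 (A) > 785 (D) > 720 (B)
C wins with the top bid; all bids are sunk regardless.
Every bidder forfeits their bid regardless of winning.
Revenue = 2,635 + 720 + 7,330 + 785 = £11,470.

Total revenue: £11,470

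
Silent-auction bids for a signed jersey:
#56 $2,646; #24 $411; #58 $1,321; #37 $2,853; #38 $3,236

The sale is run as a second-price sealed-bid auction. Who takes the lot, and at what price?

Bids ranked: 3,236 (#38) > 2,853 (#37) > 2,646 (#56) > 1,321 (#58) > 411 (#24)
#38 wins with the highest bid; price is set by the runner-up at $2,853.

#38 pays $2,853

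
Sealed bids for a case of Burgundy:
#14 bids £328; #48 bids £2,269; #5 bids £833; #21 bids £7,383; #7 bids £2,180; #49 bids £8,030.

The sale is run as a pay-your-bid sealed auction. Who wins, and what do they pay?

#49 pays £8,030

Sorting bids: 8,030 (#49) > 7,383 (#21) > 2,269 (#48) > 2,180 (#7) > 833 (#5) > 328 (#14)
#49 has the highest bid and pays exactly that: £8,030.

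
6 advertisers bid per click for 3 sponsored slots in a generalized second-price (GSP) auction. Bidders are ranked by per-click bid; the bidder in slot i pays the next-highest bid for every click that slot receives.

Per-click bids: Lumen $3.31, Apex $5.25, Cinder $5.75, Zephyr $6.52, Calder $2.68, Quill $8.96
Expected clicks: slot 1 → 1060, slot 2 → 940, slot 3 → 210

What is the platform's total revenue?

Ranked by bid: $8.96 (Quill) > $6.52 (Zephyr) > $5.75 (Cinder) > $5.25 (Apex) > …
Slot 1: Quill pays $6.52 × 1060 = $6911.20
Slot 2: Zephyr pays $5.75 × 940 = $5405.00
Slot 3: Cinder pays $5.25 × 210 = $1102.50
Total = $13418.70

Total revenue: $13418.70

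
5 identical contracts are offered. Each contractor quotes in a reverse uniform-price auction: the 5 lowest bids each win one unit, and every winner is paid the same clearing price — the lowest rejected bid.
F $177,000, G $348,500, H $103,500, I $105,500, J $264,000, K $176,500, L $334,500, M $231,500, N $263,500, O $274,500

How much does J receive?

Ordering the bids: 103,500 (H), 105,500 (I), 176,500 (K), 177,000 (F), 231,500 (M), 263,500 (N), 264,000 (J), …
The 5 lowest are H, I, K, F, M.
Clearing price = lowest rejected bid = $263,500.
J does not win → is paid $0.

J is paid $0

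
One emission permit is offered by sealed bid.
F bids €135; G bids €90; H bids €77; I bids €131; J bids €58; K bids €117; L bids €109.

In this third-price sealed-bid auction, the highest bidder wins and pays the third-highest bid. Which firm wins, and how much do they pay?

Bids ranked: 135 (F) > 131 (I) > 117 (K) > 109 (L) > 90 (G) > 77 (H) > …
F is highest; pays the third-highest bid, €117.

F pays €117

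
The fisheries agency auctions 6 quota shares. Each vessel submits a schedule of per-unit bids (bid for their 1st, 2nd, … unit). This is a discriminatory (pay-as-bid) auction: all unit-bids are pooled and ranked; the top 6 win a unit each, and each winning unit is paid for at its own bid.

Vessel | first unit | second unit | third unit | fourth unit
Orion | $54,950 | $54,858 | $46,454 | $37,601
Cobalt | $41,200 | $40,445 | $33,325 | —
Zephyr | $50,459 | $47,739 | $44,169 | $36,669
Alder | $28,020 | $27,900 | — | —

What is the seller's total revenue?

Total revenue: $298,629

Pooled unit-bids ranked (top 6): 54,950 (Orion-1), 54,858 (Orion-2), 50,459 (Zephyr-1), 47,739 (Zephyr-2), 46,454 (Orion-3), 44,169 (Zephyr-3)
Next rejected bid: $41,200 (not a price — pay-as-bid).
Each winning unit pays its own bid.
Revenue = 54,950 + 54,858 + 50,459 + 47,739 + 46,454 + 44,169 = $298,629.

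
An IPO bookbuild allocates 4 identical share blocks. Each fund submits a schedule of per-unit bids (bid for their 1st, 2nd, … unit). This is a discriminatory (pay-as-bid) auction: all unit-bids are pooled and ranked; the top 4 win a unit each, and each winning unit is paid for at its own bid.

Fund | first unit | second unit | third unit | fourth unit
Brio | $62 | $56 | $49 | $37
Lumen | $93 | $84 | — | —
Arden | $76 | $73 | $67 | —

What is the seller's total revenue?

Total revenue: $326

All unit-bids, highest first — top 4: 93 (Lumen-1), 84 (Lumen-2), 76 (Arden-1), 73 (Arden-2)
Next rejected bid: $67 (not a price — pay-as-bid).
Each winning unit pays its own bid.
Revenue = 93 + 84 + 76 + 73 = $326.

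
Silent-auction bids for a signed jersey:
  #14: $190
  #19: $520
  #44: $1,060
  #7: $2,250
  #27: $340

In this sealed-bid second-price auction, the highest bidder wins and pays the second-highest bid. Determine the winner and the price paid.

#7 pays $1,060

Sorting bids: 2,250 (#7) > 1,060 (#44) > 520 (#19) > 340 (#27) > 190 (#14)
#7 wins with the highest bid; price is set by the runner-up at $1,060.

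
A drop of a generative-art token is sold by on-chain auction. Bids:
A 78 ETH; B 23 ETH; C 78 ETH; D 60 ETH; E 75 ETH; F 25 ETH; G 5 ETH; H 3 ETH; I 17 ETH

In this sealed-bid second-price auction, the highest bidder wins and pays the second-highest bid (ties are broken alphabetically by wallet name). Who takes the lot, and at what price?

Rule: the highest bidder wins and pays the second-highest bid.
Bids in order: 78 (A) > 78 (C) > 75 (E) > 60 (D) > 25 (F) > 23 (B) > …
A and C tie at 78 ETH; tie-break gives it to A.
A is highest; pays the second-highest bid, 78 ETH.

A pays 78 ETH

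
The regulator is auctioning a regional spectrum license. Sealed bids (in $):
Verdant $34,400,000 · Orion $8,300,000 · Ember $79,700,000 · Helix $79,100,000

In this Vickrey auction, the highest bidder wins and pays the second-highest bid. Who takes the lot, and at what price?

Rule: the highest bidder wins and pays the second-highest bid.
Bids ranked: 79,700,000 (Ember) > 79,100,000 (Helix) > 34,400,000 (Verdant) > 8,300,000 (Orion)
Ember wins with the highest bid; price is set by the runner-up at $79,100,000.

Ember pays $79,100,000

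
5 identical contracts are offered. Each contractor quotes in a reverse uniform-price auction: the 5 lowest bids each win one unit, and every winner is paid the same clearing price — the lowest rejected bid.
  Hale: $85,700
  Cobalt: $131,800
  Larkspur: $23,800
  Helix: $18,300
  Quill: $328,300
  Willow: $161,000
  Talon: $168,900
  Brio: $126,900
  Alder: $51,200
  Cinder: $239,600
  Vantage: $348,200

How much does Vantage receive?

Vantage is paid $0

Sorting: 18,300 (Helix), 23,800 (Larkspur), 51,200 (Alder), 85,700 (Hale), 126,900 (Brio), 131,800 (Cobalt), 161,000 (Willow), …
Winners (5 units): Helix, Larkspur, Alder, Hale, Brio.
Clearing price = lowest rejected bid = $131,800.
Vantage does not win → is paid $0.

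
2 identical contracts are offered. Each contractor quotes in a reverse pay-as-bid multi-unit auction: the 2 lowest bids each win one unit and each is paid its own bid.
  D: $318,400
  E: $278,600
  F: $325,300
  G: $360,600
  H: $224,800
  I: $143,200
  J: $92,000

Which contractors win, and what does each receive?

Sorting: 92,000 (J), 143,200 (I), 224,800 (H), 278,600 (E), …
The 2 lowest are J, I.
Each winner is paid its own bid: J $92,000, I $143,200.

J $92,000, I $143,200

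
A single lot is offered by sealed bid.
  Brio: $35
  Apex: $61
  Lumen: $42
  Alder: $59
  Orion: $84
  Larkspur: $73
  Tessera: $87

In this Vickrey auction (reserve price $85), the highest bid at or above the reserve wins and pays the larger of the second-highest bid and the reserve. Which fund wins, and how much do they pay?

Tessera pays $85

Bids in order: 87 (Tessera) > 84 (Orion) > 73 (Larkspur) > 61 (Apex) > 59 (Alder) > 42 (Lumen) > …
Highest eligible bid: Tessera at $87.
max(second-highest $84, reserve $85) = $85.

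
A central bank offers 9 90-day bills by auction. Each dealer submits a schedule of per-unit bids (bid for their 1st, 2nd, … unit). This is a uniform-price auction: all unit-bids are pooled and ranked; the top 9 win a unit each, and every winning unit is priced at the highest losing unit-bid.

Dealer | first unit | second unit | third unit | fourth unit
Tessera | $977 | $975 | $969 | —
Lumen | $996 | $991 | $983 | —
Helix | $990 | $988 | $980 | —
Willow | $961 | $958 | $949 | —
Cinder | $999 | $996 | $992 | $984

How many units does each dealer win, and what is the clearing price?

Cinder 4, Helix 2, Lumen 3; clearing price $980

All unit-bids, highest first — top 9: 999 (Cinder-1), 996 (Lumen-1), 996 (Cinder-2), 992 (Cinder-3), 991 (Lumen-2), 990 (Helix-1), 988 (Helix-2), 984 (Cinder-4), 983 (Lumen-3)
The (k+1)-th unit-bid is $980.
Allocation: Cinder 4, Helix 2, Lumen 3.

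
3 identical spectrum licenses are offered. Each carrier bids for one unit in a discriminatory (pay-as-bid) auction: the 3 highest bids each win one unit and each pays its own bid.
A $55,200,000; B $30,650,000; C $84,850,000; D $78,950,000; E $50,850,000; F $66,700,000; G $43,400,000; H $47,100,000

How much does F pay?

Sorting: 84,850,000 (C), 78,950,000 (D), 66,700,000 (F), 55,200,000 (A), 50,850,000 (E), …
Winners (3 units): C, D, F.
F wins → own bid $66,700,000.

F pays $66,700,000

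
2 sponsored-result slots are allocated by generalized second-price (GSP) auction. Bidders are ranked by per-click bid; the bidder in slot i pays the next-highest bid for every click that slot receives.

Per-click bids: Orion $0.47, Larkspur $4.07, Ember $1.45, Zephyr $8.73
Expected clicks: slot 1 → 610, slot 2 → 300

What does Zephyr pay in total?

Zephyr pays $2482.70

Per-click bids in order: $8.73 (Zephyr) > $4.07 (Larkspur) > $1.45 (Ember) > …
Zephyr holds slot 1 → pays next bid $4.07 × 610 clicks = $2482.70.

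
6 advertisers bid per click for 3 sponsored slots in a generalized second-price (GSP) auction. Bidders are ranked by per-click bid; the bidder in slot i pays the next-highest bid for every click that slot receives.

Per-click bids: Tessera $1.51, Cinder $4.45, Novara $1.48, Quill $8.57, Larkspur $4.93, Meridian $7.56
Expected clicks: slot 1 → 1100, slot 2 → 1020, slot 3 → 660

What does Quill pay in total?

Quill pays $8316.00

Ranked by bid: $8.57 (Quill) > $7.56 (Meridian) > $4.93 (Larkspur) > $4.45 (Cinder) > …
Quill holds slot 1 → pays next bid $7.56 × 1100 clicks = $8316.00.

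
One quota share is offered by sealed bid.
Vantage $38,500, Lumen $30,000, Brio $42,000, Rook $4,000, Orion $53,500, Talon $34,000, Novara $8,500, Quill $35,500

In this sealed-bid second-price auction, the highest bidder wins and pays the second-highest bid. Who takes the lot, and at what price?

Orion pays $42,000

Bids in order: 53,500 (Orion) > 42,000 (Brio) > 38,500 (Vantage) > 35,500 (Quill) > 34,000 (Talon) > 30,000 (Lumen) > …
Orion is highest; pays the second-highest bid, $42,000.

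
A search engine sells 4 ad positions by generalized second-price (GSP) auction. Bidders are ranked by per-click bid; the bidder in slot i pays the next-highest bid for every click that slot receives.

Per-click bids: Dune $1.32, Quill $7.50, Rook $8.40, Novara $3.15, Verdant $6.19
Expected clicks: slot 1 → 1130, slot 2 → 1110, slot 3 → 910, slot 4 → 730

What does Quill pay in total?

Quill pays $6870.90

Ranked by bid: $8.40 (Rook) > $7.50 (Quill) > $6.19 (Verdant) > $3.15 (Novara) > $1.32 (Dune)
Quill holds slot 2 → pays next bid $6.19 × 1110 clicks = $6870.90.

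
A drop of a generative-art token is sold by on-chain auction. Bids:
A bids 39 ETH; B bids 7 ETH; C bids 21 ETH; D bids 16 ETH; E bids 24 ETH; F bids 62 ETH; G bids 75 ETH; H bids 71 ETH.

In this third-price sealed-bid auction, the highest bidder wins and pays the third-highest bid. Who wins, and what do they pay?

Sorting bids: 75 (G) > 71 (H) > 62 (F) > 39 (A) > 24 (E) > 21 (C) > …
G is highest; pays the third-highest bid, 62 ETH.

G pays 62 ETH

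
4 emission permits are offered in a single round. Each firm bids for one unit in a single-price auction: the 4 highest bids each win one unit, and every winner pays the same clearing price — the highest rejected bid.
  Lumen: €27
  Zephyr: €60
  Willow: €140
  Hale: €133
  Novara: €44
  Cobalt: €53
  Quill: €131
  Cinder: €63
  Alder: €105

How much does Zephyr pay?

Ordering the bids: 140 (Willow), 133 (Hale), 131 (Quill), 105 (Alder), 63 (Cinder), 60 (Zephyr), …
Top 4: Willow, Hale, Quill, Alder.
Highest unsuccessful bid: €63 → clearing price.
Zephyr does not win → pays €0.

Zephyr pays €0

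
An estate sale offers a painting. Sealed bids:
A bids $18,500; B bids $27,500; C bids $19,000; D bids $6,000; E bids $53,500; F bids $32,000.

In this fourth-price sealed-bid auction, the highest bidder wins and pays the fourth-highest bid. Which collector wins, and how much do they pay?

E pays $19,000

Sorting bids: 53,500 (E) > 32,000 (F) > 27,500 (B) > 19,000 (C) > 18,500 (A) > 6,000 (D)
E is highest; pays the fourth-highest bid, $19,000.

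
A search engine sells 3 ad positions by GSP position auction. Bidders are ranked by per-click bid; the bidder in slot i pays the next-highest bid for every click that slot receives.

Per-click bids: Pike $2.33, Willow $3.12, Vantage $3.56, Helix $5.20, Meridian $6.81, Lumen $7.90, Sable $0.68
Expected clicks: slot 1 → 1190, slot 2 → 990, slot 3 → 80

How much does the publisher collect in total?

Per-click bids in order: $7.90 (Lumen) > $6.81 (Meridian) > $5.20 (Helix) > $3.56 (Vantage) > …
Slot 1: Lumen pays $6.81 × 1190 = $8103.90
Slot 2: Meridian pays $5.20 × 990 = $5148.00
Slot 3: Helix pays $3.56 × 80 = $284.80
Total = $13536.70

Total revenue: $13536.70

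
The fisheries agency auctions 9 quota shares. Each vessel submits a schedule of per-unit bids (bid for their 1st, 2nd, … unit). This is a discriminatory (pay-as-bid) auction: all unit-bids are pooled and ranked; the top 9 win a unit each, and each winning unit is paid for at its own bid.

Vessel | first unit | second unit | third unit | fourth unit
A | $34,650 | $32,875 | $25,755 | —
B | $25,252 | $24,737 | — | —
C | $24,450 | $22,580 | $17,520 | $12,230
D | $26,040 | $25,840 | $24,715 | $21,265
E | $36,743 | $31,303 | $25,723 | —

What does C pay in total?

C pays $0

All unit-bids, highest first — top 9: 36,743 (E-1), 34,650 (A-1), 32,875 (A-2), 31,303 (E-2), 26,040 (D-1), 25,840 (D-2), 25,755 (A-3), 25,723 (E-3), 25,252 (B-1)
Next rejected bid: $24,737 (not a price — pay-as-bid).
C wins no units.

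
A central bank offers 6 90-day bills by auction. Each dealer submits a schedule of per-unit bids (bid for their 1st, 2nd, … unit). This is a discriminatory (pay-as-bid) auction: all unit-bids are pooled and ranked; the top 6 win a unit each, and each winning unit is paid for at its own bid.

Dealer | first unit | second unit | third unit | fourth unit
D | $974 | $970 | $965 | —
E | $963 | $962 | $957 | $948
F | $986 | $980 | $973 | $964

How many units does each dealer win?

Pooled unit-bids ranked (top 6): 986 (F-1), 980 (F-2), 974 (D-1), 973 (F-3), 970 (D-2), 965 (D-3)
Next rejected bid: $964 (not a price — pay-as-bid).
Allocation: D 3, F 3.

D 3, F 3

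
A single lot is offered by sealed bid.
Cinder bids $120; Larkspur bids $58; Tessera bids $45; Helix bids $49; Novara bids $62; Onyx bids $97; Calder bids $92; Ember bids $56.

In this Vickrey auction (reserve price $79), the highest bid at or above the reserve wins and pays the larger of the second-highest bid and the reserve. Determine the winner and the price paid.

Vickrey auction (reserve price $79): the highest bid at or above the reserve wins and pays the larger of the second-highest bid and the reserve.
Bids in order: 120 (Cinder) > 97 (Onyx) > 92 (Calder) > 62 (Novara) > 58 (Larkspur) > 56 (Ember) > …
Highest eligible bid: Cinder at $120.
max(second-highest $97, reserve $79) = $97; the reserve does not bind.

Cinder pays $97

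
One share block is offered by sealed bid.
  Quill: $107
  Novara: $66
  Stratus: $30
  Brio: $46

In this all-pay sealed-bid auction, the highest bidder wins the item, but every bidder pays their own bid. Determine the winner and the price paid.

Sorting bids: 107 (Quill) > 66 (Novara) > 46 (Brio) > 30 (Stratus)
Quill is highest and takes the item; every bidder forfeits their bid.

Quill pays $107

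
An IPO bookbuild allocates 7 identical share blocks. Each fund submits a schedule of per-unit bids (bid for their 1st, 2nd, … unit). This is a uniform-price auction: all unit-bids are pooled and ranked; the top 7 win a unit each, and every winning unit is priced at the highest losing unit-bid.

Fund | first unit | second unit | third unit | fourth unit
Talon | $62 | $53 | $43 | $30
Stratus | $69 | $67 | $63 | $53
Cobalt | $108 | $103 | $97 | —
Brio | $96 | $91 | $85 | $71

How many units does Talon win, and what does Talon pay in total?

Pooled unit-bids ranked (top 7): 108 (Cobalt-1), 103 (Cobalt-2), 97 (Cobalt-3), 96 (Brio-1), 91 (Brio-2), 85 (Brio-3), 71 (Brio-4)
The (k+1)-th unit-bid is $69.
Talon wins 0 unit(s) at $69 each.

Talon: 0 units, pays $0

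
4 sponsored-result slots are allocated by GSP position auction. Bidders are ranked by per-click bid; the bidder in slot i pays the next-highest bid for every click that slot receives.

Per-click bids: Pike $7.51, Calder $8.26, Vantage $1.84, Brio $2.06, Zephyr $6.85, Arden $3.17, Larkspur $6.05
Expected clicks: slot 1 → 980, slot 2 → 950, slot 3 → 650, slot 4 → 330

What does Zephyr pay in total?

Zephyr pays $3932.50

Sorting advertisers: $8.26 (Calder) > $7.51 (Pike) > $6.85 (Zephyr) > $6.05 (Larkspur) > $3.17 (Arden) > …
Zephyr holds slot 3 → pays next bid $6.05 × 650 clicks = $3932.50.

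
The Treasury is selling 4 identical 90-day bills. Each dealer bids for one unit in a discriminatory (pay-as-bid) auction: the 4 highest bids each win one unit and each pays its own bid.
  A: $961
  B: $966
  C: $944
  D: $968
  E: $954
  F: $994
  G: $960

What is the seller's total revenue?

Total revenue: $3,889

Sorting: 994 (F), 968 (D), 966 (B), 961 (A), 960 (G), 954 (E), …
Top 4: F, D, B, A.
Total revenue = 994 + 968 + 966 + 961 = $3,889.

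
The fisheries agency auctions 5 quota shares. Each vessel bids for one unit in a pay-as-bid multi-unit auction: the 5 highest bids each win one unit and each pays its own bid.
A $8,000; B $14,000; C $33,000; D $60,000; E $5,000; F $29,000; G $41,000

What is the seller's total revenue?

Total revenue: $177,000

Ordering the bids: 60,000 (D), 41,000 (G), 33,000 (C), 29,000 (F), 14,000 (B), 8,000 (A), 5,000 (E)
Winners (5 units): D, G, C, F, B.
Total revenue = 60,000 + 41,000 + 33,000 + 29,000 + 14,000 = $177,000.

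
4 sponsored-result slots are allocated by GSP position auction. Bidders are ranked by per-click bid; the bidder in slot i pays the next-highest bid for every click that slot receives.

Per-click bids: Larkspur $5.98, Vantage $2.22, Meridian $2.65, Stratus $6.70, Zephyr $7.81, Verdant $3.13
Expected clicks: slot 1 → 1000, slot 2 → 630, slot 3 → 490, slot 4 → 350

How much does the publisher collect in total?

Total revenue: $12928.60

Per-click bids in order: $7.81 (Zephyr) > $6.70 (Stratus) > $5.98 (Larkspur) > $3.13 (Verdant) > $2.65 (Meridian) > …
Slot 1: Zephyr pays $6.70 × 1000 = $6700.00
Slot 2: Stratus pays $5.98 × 630 = $3767.40
Slot 3: Larkspur pays $3.13 × 490 = $1533.70
Slot 4: Verdant pays $2.65 × 350 = $927.50
Total = $12928.60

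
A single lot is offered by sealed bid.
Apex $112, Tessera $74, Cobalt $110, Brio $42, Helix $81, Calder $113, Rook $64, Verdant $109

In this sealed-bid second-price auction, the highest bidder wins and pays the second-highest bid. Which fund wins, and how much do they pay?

Calder pays $112

Sorting bids: 113 (Calder) > 112 (Apex) > 110 (Cobalt) > 109 (Verdant) > 81 (Helix) > 74 (Tessera) > …
Calder wins with the highest bid; price is set by the runner-up at $112.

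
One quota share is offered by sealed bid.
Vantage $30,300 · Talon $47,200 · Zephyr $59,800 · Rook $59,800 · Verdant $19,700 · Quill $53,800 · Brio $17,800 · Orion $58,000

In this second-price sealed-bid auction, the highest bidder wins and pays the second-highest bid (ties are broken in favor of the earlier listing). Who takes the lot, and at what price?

Zephyr pays $59,800

Bids ranked: 59,800 (Zephyr) > 59,800 (Rook) > 58,000 (Orion) > 53,800 (Quill) > 47,200 (Talon) > 30,300 (Vantage) > …
Tie at $59,800 → Zephyr wins by tie-break.
Zephyr is highest; pays the second-highest bid, $59,800.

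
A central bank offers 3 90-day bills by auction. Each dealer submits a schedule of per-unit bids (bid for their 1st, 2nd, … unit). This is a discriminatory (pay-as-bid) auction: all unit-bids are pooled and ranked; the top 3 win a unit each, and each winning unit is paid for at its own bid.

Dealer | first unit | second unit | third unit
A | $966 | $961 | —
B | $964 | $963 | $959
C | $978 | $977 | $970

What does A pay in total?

Merging the schedules and taking the best 3: 978 (C-1), 977 (C-2), 970 (C-3)
Next rejected bid: $966 (not a price — pay-as-bid).
A wins no units.

A pays $0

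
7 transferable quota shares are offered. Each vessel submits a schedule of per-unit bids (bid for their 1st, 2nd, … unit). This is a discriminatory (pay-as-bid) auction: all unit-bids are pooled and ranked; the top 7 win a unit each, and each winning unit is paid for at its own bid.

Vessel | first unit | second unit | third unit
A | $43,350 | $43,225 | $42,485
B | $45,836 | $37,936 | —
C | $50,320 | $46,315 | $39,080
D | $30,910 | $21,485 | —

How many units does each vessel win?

Merging the schedules and taking the best 7: 50,320 (C-1), 46,315 (C-2), 45,836 (B-1), 43,350 (A-1), 43,225 (A-2), 42,485 (A-3), 39,080 (C-3)
Next rejected bid: $37,936 (not a price — pay-as-bid).
Allocation: A 3, B 1, C 3.

A 3, B 1, C 3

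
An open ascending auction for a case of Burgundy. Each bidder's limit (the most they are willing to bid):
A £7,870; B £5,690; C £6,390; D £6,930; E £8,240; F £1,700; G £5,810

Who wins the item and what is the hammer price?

Open ascending-bid auction: the price rises until one bidder remains; the winner pays the price at which the last rival dropped out.
Limits in order: 8,240 (E) > 7,870 (A) > 6,930 (D) > 6,390 (C) > 5,810 (G) > 5,690 (B) > …
Once the price passes £7,870, only E is left; the hammer falls at A's limit of £7,870.

E wins at £7,870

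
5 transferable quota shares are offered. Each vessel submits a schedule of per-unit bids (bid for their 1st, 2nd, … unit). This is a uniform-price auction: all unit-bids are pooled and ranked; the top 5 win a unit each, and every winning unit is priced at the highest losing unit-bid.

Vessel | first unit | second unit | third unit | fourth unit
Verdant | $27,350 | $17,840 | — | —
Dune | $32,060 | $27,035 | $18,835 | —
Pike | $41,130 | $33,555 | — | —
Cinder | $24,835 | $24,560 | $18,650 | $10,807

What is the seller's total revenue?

Merging the schedules and taking the best 5: 41,130 (Pike-1), 33,555 (Pike-2), 32,060 (Dune-1), 27,350 (Verdant-1), 27,035 (Dune-2)
First bid not allocated: $24,835.
Allocation: Dune 2, Pike 2, Verdant 1. Every unit priced at $24,835.
Revenue = 5 × 24,835 = $124,175.

Total revenue: $124,175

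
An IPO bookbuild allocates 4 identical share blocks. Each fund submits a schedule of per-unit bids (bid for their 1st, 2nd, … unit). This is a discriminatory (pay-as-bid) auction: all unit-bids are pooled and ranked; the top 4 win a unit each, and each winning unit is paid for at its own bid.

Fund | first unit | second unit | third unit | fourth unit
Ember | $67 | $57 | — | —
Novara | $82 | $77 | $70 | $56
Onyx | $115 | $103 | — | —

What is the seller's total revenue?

Total revenue: $377

All unit-bids, highest first — top 4: 115 (Onyx-1), 103 (Onyx-2), 82 (Novara-1), 77 (Novara-2)
Next rejected bid: $70 (not a price — pay-as-bid).
Each winning unit pays its own bid.
Revenue = 115 + 103 + 82 + 77 = $377.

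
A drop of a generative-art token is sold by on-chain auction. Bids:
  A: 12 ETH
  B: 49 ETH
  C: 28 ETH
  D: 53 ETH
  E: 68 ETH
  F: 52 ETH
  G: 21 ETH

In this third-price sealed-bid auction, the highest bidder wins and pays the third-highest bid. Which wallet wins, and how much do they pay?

Bids ranked: 68 (E) > 53 (D) > 52 (F) > 49 (B) > 28 (C) > 21 (G) > …
E is highest; pays the third-highest bid, 52 ETH.

E pays 52 ETH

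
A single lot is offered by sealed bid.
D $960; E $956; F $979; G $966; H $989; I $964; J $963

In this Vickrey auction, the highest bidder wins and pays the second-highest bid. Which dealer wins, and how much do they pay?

Rule: the highest bidder wins and pays the second-highest bid.
Bids ranked: 989 (H) > 979 (F) > 966 (G) > 964 (I) > 963 (J) > 960 (D) > …
H is highest; pays the second-highest bid, $979.

H pays $979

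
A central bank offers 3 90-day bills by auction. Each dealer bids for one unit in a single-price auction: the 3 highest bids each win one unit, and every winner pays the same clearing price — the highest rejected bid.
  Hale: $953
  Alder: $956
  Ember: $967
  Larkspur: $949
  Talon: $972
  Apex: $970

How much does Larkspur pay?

Larkspur pays $0

Ordering the bids: 972 (Talon), 970 (Apex), 967 (Ember), 956 (Alder), 953 (Hale), …
Top 3: Talon, Apex, Ember.
First losing bid is Alder's $956, which sets the uniform price.
Larkspur does not win → pays $0.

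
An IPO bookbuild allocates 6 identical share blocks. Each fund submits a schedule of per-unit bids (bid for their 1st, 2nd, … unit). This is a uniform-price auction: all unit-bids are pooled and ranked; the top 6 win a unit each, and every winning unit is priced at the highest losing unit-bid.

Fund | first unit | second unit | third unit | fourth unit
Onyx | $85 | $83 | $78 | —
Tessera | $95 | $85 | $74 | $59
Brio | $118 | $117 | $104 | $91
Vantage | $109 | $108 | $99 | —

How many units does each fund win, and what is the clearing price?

Brio 3, Vantage 3; clearing price $95

Merging the schedules and taking the best 6: 118 (Brio-1), 117 (Brio-2), 109 (Vantage-1), 108 (Vantage-2), 104 (Brio-3), 99 (Vantage-3)
Highest rejected unit-bid = $95.
Allocation: Brio 3, Vantage 3.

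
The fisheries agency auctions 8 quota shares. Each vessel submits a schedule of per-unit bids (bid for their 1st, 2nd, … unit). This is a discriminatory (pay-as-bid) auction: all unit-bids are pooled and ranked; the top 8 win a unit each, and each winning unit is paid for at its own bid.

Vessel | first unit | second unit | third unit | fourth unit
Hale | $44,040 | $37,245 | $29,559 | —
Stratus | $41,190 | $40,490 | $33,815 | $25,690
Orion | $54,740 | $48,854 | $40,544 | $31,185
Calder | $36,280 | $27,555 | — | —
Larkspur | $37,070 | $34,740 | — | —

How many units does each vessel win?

Merging the schedules and taking the best 8: 54,740 (Orion-1), 48,854 (Orion-2), 44,040 (Hale-1), 41,190 (Stratus-1), 40,544 (Orion-3), 40,490 (Stratus-2), 37,245 (Hale-2), 37,070 (Larkspur-1)
Next rejected bid: $36,280 (not a price — pay-as-bid).
Allocation: Hale 2, Larkspur 1, Orion 3, Stratus 2.

Hale 2, Larkspur 1, Orion 3, Stratus 2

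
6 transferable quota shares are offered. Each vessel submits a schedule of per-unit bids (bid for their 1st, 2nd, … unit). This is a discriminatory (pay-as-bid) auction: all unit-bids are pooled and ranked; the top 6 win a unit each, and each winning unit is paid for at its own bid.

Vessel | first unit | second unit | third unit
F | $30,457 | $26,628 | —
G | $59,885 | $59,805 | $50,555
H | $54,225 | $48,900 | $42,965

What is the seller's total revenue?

Total revenue: $316,335

Merging the schedules and taking the best 6: 59,885 (G-1), 59,805 (G-2), 54,225 (H-1), 50,555 (G-3), 48,900 (H-2), 42,965 (H-3)
Next rejected bid: $30,457 (not a price — pay-as-bid).
Each winning unit pays its own bid.
Revenue = 59,885 + 59,805 + 54,225 + 50,555 + 48,900 + 42,965 = $316,335.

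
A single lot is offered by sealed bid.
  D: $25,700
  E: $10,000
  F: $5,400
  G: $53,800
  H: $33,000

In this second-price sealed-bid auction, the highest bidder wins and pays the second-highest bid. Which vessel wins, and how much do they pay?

Rule: the highest bidder wins and pays the second-highest bid.
Bids ranked: 53,800 (G) > 33,000 (H) > 25,700 (D) > 10,000 (E) > 5,400 (F)
G wins with the highest bid; price is set by the runner-up at $33,000.

G pays $33,000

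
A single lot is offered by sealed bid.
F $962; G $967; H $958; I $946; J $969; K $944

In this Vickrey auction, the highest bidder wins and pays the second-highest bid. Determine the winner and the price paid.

J pays $967

Vickrey auction: the highest bidder wins and pays the second-highest bid.
Bids ranked: 969 (J) > 967 (G) > 962 (F) > 958 (H) > 946 (I) > 944 (K)
J wins with the highest bid; price is set by the runner-up at $967.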